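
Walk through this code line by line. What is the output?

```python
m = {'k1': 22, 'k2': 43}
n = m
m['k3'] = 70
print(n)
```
{'k1': 22, 'k2': 43, 'k3': 70}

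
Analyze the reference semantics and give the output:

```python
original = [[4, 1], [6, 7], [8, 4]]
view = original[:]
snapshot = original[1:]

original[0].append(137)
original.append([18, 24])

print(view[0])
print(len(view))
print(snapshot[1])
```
[4, 1, 137]
3
[8, 4]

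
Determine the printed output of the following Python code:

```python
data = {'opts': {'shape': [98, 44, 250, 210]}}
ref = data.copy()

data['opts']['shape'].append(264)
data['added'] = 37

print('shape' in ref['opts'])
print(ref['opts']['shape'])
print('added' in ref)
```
True
[98, 44, 250, 210, 264]
False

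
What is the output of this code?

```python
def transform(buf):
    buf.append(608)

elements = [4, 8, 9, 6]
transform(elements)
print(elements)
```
[4, 8, 9, 6, 608]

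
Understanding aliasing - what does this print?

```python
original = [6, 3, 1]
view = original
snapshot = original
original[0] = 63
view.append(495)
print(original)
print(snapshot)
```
[63, 3, 1, 495]
[63, 3, 1, 495]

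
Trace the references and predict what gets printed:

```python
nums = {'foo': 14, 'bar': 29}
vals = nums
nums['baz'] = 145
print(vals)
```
{'foo': 14, 'bar': 29, 'baz': 145}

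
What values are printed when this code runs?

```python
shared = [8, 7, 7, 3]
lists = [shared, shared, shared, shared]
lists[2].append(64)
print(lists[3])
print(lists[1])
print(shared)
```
[8, 7, 7, 3, 64]
[8, 7, 7, 3, 64]
[8, 7, 7, 3, 64]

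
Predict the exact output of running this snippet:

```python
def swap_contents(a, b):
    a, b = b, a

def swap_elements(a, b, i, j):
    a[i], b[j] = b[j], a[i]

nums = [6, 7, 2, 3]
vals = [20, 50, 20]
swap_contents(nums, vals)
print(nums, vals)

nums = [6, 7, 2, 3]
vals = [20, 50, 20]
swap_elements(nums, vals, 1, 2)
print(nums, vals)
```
[6, 7, 2, 3] [20, 50, 20]
[6, 20, 2, 3] [20, 50, 7]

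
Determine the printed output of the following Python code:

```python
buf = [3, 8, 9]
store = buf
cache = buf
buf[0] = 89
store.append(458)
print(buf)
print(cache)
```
[89, 8, 9, 458]
[89, 8, 9, 458]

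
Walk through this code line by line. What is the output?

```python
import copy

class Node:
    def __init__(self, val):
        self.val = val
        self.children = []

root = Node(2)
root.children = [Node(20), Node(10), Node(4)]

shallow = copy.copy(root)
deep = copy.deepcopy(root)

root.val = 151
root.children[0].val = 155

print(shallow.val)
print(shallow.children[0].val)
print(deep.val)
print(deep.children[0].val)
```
2
155
2
20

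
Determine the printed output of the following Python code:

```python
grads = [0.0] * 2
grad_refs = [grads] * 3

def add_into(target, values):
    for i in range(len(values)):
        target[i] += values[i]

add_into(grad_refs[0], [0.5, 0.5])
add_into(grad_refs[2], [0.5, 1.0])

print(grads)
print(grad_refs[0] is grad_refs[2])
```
[1.0, 1.5]
True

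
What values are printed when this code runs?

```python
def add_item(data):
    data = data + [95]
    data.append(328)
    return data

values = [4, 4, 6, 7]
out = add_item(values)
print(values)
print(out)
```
[4, 4, 6, 7]
[4, 4, 6, 7, 95, 328]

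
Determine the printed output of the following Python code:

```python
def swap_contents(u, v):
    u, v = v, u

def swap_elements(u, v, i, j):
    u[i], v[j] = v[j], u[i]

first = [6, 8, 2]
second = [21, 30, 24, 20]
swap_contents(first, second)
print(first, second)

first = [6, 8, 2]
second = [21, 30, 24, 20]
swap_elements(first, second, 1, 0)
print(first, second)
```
[6, 8, 2] [21, 30, 24, 20]
[6, 21, 2] [8, 30, 24, 20]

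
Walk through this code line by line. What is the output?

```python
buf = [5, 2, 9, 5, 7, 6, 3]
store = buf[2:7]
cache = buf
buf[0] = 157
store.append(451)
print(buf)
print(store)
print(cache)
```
[157, 2, 9, 5, 7, 6, 3]
[9, 5, 7, 6, 3, 451]
[157, 2, 9, 5, 7, 6, 3]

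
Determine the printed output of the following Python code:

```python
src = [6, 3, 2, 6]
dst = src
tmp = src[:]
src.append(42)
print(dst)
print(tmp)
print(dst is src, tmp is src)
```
[6, 3, 2, 6, 42]
[6, 3, 2, 6]
True False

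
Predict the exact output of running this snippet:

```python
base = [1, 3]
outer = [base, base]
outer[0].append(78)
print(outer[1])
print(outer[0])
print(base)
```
[1, 3, 78]
[1, 3, 78]
[1, 3, 78]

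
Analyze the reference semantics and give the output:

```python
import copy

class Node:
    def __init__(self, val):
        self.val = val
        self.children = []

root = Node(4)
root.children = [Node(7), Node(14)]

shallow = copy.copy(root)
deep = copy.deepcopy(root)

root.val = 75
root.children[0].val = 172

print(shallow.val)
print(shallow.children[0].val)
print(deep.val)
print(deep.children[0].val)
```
4
172
4
7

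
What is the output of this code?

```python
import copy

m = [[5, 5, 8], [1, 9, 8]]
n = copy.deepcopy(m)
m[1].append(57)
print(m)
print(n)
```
[[5, 5, 8], [1, 9, 8, 57]]
[[5, 5, 8], [1, 9, 8]]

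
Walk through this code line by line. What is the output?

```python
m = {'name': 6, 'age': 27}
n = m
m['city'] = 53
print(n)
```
{'name': 6, 'age': 27, 'city': 53}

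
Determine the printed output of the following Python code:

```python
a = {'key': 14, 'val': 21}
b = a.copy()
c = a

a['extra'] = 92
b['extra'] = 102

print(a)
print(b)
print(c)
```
{'key': 14, 'val': 21, 'extra': 92}
{'key': 14, 'val': 21, 'extra': 102}
{'key': 14, 'val': 21, 'extra': 92}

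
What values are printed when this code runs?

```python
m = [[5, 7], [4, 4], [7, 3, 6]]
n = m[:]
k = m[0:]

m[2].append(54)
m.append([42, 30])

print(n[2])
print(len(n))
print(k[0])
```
[7, 3, 6, 54]
3
[5, 7]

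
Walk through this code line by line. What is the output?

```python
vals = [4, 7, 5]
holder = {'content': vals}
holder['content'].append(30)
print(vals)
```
[4, 7, 5, 30]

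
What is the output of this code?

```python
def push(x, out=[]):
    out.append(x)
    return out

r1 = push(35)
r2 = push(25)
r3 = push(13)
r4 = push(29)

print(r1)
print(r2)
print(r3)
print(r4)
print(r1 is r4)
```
[35, 25, 13, 29]
[35, 25, 13, 29]
[35, 25, 13, 29]
[35, 25, 13, 29]
True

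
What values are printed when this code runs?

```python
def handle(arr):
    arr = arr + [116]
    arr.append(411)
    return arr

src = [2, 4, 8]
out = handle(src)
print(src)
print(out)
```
[2, 4, 8]
[2, 4, 8, 116, 411]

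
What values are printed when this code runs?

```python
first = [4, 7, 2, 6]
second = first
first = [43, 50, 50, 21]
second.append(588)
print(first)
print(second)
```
[43, 50, 50, 21]
[4, 7, 2, 6, 588]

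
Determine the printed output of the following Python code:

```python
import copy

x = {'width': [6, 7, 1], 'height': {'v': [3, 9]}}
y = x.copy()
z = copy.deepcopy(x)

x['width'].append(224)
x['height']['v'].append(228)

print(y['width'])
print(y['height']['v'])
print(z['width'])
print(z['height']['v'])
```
[6, 7, 1, 224]
[3, 9, 228]
[6, 7, 1]
[3, 9]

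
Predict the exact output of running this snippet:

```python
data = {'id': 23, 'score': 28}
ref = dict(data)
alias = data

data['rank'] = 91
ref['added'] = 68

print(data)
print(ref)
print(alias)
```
{'id': 23, 'score': 28, 'rank': 91}
{'id': 23, 'score': 28, 'added': 68}
{'id': 23, 'score': 28, 'rank': 91}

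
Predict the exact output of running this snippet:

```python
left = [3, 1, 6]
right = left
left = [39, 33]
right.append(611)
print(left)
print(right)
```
[39, 33]
[3, 1, 6, 611]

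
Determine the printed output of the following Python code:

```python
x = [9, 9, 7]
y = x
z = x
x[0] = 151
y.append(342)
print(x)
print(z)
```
[151, 9, 7, 342]
[151, 9, 7, 342]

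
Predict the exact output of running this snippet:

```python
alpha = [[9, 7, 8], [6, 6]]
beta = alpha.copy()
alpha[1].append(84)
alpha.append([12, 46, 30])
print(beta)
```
[[9, 7, 8], [6, 6, 84]]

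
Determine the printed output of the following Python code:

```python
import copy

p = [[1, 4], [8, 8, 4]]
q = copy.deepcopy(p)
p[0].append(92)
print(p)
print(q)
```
[[1, 4, 92], [8, 8, 4]]
[[1, 4], [8, 8, 4]]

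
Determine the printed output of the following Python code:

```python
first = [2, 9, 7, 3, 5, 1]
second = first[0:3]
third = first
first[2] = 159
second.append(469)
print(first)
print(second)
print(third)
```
[2, 9, 159, 3, 5, 1]
[2, 9, 7, 469]
[2, 9, 159, 3, 5, 1]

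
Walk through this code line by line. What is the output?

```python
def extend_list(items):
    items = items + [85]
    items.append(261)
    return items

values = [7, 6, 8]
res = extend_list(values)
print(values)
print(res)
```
[7, 6, 8]
[7, 6, 8, 85, 261]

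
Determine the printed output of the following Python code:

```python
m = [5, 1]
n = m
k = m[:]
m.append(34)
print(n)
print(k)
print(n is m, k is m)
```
[5, 1, 34]
[5, 1]
True False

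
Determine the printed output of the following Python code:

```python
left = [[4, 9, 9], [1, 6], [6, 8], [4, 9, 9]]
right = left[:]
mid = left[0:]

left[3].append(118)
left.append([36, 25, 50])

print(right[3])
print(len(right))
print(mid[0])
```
[4, 9, 9, 118]
4
[4, 9, 9]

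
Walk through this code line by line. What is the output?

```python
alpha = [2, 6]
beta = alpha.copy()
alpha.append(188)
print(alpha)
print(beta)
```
[2, 6, 188]
[2, 6]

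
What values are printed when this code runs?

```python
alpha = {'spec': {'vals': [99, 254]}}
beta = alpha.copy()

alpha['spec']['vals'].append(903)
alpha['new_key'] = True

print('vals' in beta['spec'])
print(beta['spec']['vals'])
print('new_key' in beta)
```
True
[99, 254, 903]
False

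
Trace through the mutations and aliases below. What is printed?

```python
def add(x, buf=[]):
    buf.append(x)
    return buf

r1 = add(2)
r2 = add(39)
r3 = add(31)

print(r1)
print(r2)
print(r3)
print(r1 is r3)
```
[2, 39, 31]
[2, 39, 31]
[2, 39, 31]
True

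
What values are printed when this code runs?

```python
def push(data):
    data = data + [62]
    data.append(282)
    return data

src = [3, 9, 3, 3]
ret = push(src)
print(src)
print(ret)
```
[3, 9, 3, 3]
[3, 9, 3, 3, 62, 282]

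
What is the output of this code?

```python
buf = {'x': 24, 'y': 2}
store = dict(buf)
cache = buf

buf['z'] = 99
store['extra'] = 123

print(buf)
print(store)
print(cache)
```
{'x': 24, 'y': 2, 'z': 99}
{'x': 24, 'y': 2, 'extra': 123}
{'x': 24, 'y': 2, 'z': 99}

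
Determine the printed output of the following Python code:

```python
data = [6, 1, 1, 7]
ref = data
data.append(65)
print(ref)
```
[6, 1, 1, 7, 65]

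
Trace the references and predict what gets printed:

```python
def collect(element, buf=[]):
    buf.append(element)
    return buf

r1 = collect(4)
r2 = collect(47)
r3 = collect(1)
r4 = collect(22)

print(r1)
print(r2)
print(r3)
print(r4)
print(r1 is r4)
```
[4, 47, 1, 22]
[4, 47, 1, 22]
[4, 47, 1, 22]
[4, 47, 1, 22]
True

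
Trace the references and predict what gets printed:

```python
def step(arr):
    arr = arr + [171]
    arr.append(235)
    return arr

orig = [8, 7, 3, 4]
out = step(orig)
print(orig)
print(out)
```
[8, 7, 3, 4]
[8, 7, 3, 4, 171, 235]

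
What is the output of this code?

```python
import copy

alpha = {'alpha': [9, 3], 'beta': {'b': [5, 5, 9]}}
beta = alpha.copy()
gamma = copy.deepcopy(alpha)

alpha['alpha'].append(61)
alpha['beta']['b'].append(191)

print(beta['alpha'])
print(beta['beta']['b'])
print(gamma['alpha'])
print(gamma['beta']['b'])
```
[9, 3, 61]
[5, 5, 9, 191]
[9, 3]
[5, 5, 9]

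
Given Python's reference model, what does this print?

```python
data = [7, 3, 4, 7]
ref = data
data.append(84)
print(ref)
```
[7, 3, 4, 7, 84]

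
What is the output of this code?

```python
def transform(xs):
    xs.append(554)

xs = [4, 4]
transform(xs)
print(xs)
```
[4, 4, 554]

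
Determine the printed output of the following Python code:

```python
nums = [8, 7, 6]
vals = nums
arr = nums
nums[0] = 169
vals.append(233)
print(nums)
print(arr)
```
[169, 7, 6, 233]
[169, 7, 6, 233]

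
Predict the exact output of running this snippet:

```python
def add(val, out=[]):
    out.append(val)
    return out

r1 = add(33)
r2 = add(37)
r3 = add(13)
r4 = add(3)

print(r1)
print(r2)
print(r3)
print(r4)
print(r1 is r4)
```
[33, 37, 13, 3]
[33, 37, 13, 3]
[33, 37, 13, 3]
[33, 37, 13, 3]
True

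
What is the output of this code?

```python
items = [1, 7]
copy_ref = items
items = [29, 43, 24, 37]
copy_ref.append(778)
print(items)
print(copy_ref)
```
[29, 43, 24, 37]
[1, 7, 778]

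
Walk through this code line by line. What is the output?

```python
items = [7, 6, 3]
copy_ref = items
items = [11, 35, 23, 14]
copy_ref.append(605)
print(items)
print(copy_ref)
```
[11, 35, 23, 14]
[7, 6, 3, 605]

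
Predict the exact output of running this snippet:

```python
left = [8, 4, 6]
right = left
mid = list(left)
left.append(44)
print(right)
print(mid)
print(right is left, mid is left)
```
[8, 4, 6, 44]
[8, 4, 6]
True False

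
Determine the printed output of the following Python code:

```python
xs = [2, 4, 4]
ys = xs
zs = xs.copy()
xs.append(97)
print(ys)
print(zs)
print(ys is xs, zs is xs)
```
[2, 4, 4, 97]
[2, 4, 4]
True False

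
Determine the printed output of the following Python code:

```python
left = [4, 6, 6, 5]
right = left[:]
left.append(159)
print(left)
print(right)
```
[4, 6, 6, 5, 159]
[4, 6, 6, 5]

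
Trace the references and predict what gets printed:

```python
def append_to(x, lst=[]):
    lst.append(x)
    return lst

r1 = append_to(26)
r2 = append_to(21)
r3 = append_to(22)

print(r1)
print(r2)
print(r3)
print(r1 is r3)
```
[26, 21, 22]
[26, 21, 22]
[26, 21, 22]
True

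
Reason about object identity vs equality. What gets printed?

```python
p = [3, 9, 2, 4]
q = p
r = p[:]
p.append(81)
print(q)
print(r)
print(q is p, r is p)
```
[3, 9, 2, 4, 81]
[3, 9, 2, 4]
True False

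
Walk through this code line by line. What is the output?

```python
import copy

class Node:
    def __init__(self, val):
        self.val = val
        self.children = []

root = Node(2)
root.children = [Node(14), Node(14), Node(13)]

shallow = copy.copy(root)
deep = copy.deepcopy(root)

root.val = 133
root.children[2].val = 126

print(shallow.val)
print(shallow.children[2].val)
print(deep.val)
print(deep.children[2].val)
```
2
126
2
13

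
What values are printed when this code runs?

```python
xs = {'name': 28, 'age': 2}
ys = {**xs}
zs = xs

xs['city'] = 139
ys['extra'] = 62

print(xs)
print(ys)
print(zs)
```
{'name': 28, 'age': 2, 'city': 139}
{'name': 28, 'age': 2, 'extra': 62}
{'name': 28, 'age': 2, 'city': 139}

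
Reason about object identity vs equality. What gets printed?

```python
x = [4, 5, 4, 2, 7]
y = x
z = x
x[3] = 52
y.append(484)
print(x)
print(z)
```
[4, 5, 4, 52, 7, 484]
[4, 5, 4, 52, 7, 484]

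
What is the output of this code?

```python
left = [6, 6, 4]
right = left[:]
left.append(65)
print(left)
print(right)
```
[6, 6, 4, 65]
[6, 6, 4]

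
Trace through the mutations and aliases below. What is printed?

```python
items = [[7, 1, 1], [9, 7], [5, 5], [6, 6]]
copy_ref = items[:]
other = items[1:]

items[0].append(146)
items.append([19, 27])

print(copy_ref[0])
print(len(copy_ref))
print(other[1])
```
[7, 1, 1, 146]
4
[5, 5]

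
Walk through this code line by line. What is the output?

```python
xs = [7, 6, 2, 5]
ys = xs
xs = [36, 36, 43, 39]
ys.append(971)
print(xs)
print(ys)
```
[36, 36, 43, 39]
[7, 6, 2, 5, 971]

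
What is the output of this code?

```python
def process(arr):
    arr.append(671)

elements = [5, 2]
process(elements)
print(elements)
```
[5, 2, 671]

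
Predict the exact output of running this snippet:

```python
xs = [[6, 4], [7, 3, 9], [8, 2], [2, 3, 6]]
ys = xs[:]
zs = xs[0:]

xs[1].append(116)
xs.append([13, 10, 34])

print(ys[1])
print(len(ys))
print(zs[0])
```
[7, 3, 9, 116]
4
[6, 4]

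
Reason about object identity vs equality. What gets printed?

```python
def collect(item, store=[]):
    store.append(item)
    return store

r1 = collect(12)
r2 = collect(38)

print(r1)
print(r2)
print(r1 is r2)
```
[12, 38]
[12, 38]
True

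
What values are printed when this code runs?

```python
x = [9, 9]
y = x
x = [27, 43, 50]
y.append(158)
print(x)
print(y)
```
[27, 43, 50]
[9, 9, 158]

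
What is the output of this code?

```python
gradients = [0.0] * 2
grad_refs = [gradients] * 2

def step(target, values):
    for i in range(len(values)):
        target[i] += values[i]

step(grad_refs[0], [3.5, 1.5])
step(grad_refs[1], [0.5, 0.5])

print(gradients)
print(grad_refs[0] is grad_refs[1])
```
[4.0, 2.0]
True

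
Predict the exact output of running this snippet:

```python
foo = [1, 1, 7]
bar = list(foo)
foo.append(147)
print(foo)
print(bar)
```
[1, 1, 7, 147]
[1, 1, 7]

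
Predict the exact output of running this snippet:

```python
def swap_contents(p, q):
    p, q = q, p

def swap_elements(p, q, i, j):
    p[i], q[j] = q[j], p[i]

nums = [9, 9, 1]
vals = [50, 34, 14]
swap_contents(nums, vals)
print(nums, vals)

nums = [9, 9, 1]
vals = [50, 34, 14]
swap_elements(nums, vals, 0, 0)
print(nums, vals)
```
[9, 9, 1] [50, 34, 14]
[50, 9, 1] [9, 34, 14]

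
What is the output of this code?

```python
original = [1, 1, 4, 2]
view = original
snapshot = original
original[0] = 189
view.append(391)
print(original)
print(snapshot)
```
[189, 1, 4, 2, 391]
[189, 1, 4, 2, 391]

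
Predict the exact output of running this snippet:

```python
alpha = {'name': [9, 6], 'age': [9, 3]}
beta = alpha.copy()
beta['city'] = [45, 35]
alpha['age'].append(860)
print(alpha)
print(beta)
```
{'name': [9, 6], 'age': [9, 3, 860]}
{'name': [9, 6], 'age': [9, 3, 860], 'city': [45, 35]}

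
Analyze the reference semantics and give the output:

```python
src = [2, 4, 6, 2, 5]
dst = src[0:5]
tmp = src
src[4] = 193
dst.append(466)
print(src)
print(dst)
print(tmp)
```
[2, 4, 6, 2, 193]
[2, 4, 6, 2, 5, 466]
[2, 4, 6, 2, 193]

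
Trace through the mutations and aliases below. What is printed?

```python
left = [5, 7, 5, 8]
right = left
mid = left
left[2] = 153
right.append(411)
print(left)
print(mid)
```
[5, 7, 153, 8, 411]
[5, 7, 153, 8, 411]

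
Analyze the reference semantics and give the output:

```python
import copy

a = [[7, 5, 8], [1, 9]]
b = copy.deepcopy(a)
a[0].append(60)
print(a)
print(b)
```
[[7, 5, 8, 60], [1, 9]]
[[7, 5, 8], [1, 9]]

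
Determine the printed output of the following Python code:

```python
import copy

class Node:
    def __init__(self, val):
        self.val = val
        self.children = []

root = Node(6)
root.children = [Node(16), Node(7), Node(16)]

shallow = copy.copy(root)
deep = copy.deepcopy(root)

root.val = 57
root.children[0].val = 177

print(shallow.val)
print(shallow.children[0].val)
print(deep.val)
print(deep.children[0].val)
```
6
177
6
16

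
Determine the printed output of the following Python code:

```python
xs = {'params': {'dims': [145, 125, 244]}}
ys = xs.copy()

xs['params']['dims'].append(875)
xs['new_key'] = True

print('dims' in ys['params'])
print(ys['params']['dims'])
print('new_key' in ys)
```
True
[145, 125, 244, 875]
False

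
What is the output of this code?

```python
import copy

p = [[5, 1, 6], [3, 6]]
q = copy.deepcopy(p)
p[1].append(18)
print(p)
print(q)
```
[[5, 1, 6], [3, 6, 18]]
[[5, 1, 6], [3, 6]]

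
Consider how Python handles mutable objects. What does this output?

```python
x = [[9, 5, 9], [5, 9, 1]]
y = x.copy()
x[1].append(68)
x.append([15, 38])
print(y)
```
[[9, 5, 9], [5, 9, 1, 68]]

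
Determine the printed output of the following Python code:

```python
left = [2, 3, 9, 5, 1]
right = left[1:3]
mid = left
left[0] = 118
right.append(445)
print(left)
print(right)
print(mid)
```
[118, 3, 9, 5, 1]
[3, 9, 445]
[118, 3, 9, 5, 1]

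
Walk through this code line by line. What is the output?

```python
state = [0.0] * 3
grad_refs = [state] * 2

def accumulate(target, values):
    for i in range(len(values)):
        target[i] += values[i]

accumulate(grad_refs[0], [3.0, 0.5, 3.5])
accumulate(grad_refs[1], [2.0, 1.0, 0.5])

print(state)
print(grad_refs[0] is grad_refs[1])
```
[5.0, 1.5, 4.0]
True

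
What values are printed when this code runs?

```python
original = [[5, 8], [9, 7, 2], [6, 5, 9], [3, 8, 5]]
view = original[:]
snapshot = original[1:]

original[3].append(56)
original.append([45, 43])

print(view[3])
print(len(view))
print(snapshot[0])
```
[3, 8, 5, 56]
4
[9, 7, 2]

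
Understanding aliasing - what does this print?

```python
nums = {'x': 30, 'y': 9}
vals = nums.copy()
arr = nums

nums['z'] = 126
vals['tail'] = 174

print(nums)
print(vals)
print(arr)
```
{'x': 30, 'y': 9, 'z': 126}
{'x': 30, 'y': 9, 'tail': 174}
{'x': 30, 'y': 9, 'z': 126}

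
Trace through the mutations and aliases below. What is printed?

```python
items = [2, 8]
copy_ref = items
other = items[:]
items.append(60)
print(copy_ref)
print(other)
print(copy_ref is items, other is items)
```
[2, 8, 60]
[2, 8]
True False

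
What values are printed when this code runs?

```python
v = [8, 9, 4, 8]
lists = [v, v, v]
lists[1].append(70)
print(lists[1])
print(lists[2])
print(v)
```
[8, 9, 4, 8, 70]
[8, 9, 4, 8, 70]
[8, 9, 4, 8, 70]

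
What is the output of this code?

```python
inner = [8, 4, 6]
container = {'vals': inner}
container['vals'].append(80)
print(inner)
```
[8, 4, 6, 80]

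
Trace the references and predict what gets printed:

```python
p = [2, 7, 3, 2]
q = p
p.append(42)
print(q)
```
[2, 7, 3, 2, 42]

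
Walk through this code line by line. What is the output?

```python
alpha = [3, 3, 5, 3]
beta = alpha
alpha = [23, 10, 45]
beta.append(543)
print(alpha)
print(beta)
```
[23, 10, 45]
[3, 3, 5, 3, 543]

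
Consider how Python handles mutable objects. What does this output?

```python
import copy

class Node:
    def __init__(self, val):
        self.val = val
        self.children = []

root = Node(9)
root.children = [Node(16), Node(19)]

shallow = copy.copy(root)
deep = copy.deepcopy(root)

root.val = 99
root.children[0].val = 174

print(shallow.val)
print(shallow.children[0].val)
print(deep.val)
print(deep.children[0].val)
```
9
174
9
16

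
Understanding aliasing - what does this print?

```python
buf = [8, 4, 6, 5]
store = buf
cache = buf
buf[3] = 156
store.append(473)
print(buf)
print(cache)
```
[8, 4, 6, 156, 473]
[8, 4, 6, 156, 473]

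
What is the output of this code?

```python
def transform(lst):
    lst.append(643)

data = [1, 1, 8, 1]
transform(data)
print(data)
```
[1, 1, 8, 1, 643]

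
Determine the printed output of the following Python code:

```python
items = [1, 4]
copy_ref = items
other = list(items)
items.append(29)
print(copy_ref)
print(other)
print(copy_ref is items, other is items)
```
[1, 4, 29]
[1, 4]
True False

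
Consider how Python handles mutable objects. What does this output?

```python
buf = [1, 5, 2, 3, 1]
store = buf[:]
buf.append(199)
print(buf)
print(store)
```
[1, 5, 2, 3, 1, 199]
[1, 5, 2, 3, 1]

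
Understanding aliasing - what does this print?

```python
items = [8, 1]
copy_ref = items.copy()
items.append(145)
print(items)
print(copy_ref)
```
[8, 1, 145]
[8, 1]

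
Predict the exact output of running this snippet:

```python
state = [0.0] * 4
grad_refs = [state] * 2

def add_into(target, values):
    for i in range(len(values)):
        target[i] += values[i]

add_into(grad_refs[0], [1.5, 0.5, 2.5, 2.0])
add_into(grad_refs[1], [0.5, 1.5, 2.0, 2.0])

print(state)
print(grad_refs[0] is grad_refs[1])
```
[2.0, 2.0, 4.5, 4.0]
True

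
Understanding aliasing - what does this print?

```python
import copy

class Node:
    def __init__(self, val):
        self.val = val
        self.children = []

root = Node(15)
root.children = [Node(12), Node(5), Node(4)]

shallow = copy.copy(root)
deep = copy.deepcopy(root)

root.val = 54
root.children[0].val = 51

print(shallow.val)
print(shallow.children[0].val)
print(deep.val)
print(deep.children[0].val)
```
15
51
15
12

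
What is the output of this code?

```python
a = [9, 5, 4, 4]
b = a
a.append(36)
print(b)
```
[9, 5, 4, 4, 36]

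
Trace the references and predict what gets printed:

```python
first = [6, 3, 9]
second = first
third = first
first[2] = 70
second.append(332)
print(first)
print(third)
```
[6, 3, 70, 332]
[6, 3, 70, 332]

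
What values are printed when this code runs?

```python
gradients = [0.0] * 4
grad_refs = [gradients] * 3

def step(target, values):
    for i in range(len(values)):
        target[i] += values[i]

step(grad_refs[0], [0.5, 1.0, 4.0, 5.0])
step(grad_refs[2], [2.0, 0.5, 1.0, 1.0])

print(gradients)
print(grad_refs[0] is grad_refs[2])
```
[2.5, 1.5, 5.0, 6.0]
True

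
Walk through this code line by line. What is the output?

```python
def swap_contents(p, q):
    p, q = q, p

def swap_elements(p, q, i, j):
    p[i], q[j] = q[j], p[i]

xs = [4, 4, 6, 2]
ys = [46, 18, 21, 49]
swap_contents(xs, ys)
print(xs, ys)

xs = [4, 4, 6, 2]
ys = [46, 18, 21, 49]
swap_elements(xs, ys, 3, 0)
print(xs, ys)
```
[4, 4, 6, 2] [46, 18, 21, 49]
[4, 4, 6, 46] [2, 18, 21, 49]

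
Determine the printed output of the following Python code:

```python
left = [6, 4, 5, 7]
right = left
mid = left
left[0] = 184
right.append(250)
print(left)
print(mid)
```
[184, 4, 5, 7, 250]
[184, 4, 5, 7, 250]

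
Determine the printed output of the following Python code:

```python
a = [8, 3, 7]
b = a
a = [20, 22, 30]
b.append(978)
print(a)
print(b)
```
[20, 22, 30]
[8, 3, 7, 978]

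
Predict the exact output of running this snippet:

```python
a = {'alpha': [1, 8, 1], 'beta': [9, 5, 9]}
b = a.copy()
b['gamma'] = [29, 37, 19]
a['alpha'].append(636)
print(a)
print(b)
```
{'alpha': [1, 8, 1, 636], 'beta': [9, 5, 9]}
{'alpha': [1, 8, 1, 636], 'beta': [9, 5, 9], 'gamma': [29, 37, 19]}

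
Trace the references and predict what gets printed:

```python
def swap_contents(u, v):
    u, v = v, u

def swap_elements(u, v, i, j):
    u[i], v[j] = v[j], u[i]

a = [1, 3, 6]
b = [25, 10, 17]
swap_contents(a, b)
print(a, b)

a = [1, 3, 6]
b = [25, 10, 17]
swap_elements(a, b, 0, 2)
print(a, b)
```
[1, 3, 6] [25, 10, 17]
[17, 3, 6] [25, 10, 1]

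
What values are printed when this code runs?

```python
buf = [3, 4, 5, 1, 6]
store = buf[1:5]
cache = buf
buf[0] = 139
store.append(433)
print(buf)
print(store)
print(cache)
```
[139, 4, 5, 1, 6]
[4, 5, 1, 6, 433]
[139, 4, 5, 1, 6]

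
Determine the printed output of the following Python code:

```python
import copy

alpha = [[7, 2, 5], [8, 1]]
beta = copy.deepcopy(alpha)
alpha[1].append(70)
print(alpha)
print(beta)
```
[[7, 2, 5], [8, 1, 70]]
[[7, 2, 5], [8, 1]]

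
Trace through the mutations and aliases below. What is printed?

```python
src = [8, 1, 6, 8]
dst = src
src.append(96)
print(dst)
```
[8, 1, 6, 8, 96]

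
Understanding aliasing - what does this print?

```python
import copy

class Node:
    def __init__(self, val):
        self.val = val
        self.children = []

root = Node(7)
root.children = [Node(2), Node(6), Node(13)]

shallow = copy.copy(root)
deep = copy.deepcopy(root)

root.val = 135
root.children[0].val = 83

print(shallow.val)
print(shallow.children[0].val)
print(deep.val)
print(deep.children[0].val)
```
7
83
7
2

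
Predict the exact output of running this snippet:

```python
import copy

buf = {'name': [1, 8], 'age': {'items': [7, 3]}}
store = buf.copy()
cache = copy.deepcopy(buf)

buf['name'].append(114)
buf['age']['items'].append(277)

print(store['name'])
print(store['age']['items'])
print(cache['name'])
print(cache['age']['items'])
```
[1, 8, 114]
[7, 3, 277]
[1, 8]
[7, 3]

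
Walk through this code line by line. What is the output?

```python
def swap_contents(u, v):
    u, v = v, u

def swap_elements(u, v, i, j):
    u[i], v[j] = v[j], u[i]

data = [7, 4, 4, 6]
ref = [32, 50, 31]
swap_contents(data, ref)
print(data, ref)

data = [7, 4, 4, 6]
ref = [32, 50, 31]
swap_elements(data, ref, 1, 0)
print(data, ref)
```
[7, 4, 4, 6] [32, 50, 31]
[7, 32, 4, 6] [4, 50, 31]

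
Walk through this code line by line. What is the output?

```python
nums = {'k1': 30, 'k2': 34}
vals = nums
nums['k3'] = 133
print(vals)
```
{'k1': 30, 'k2': 34, 'k3': 133}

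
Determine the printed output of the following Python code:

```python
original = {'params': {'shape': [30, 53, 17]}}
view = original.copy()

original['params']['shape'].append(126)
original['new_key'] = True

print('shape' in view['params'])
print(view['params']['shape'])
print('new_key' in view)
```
True
[30, 53, 17, 126]
False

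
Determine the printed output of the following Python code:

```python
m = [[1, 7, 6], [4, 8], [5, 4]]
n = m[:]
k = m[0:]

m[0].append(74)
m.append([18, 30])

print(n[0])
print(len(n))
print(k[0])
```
[1, 7, 6, 74]
3
[1, 7, 6, 74]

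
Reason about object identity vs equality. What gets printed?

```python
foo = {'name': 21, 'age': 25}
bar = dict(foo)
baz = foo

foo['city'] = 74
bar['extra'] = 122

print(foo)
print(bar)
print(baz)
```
{'name': 21, 'age': 25, 'city': 74}
{'name': 21, 'age': 25, 'extra': 122}
{'name': 21, 'age': 25, 'city': 74}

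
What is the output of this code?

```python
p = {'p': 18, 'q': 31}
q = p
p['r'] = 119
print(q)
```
{'p': 18, 'q': 31, 'r': 119}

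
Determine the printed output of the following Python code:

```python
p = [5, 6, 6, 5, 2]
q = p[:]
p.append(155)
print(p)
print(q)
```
[5, 6, 6, 5, 2, 155]
[5, 6, 6, 5, 2]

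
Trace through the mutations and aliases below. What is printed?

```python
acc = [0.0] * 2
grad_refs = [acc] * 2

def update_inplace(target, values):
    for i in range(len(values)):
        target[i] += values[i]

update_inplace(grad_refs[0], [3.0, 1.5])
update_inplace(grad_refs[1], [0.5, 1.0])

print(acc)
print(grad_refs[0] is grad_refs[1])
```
[3.5, 2.5]
True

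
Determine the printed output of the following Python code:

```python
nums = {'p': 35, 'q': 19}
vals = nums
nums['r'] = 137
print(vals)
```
{'p': 35, 'q': 19, 'r': 137}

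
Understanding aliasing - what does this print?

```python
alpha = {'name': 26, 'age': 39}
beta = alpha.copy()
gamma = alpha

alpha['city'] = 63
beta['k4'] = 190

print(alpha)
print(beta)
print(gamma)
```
{'name': 26, 'age': 39, 'city': 63}
{'name': 26, 'age': 39, 'k4': 190}
{'name': 26, 'age': 39, 'city': 63}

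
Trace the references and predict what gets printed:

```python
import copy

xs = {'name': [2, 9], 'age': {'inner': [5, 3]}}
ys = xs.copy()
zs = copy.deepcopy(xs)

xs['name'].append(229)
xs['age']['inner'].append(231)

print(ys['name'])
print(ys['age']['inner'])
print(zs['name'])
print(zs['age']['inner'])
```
[2, 9, 229]
[5, 3, 231]
[2, 9]
[5, 3]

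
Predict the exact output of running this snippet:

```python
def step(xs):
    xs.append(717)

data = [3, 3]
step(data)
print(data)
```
[3, 3, 717]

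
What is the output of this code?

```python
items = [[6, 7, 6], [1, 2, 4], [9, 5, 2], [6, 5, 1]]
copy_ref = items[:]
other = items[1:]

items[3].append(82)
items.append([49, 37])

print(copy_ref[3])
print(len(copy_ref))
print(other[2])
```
[6, 5, 1, 82]
4
[6, 5, 1, 82]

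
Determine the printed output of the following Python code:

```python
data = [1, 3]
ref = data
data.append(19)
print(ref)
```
[1, 3, 19]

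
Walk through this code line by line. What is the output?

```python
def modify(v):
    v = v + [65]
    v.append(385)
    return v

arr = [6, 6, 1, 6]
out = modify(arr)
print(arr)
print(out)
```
[6, 6, 1, 6]
[6, 6, 1, 6, 65, 385]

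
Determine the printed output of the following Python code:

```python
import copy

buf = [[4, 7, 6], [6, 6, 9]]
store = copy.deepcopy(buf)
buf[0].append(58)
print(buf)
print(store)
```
[[4, 7, 6, 58], [6, 6, 9]]
[[4, 7, 6], [6, 6, 9]]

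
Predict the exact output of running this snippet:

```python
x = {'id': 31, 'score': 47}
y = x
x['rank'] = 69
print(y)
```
{'id': 31, 'score': 47, 'rank': 69}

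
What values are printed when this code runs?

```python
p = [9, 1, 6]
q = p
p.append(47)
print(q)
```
[9, 1, 6, 47]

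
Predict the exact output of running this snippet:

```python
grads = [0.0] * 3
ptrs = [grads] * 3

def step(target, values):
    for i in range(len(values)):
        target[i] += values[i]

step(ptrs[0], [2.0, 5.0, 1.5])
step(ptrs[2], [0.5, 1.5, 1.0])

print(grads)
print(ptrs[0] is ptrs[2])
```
[2.5, 6.5, 2.5]
True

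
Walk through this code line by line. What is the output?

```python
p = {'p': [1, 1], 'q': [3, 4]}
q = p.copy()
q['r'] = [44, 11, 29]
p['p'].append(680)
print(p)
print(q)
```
{'p': [1, 1, 680], 'q': [3, 4]}
{'p': [1, 1, 680], 'q': [3, 4], 'r': [44, 11, 29]}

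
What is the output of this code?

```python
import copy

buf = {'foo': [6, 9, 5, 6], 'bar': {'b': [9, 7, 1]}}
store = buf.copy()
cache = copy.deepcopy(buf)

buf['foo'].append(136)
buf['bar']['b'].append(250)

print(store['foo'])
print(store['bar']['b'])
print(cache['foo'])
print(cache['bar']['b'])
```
[6, 9, 5, 6, 136]
[9, 7, 1, 250]
[6, 9, 5, 6]
[9, 7, 1]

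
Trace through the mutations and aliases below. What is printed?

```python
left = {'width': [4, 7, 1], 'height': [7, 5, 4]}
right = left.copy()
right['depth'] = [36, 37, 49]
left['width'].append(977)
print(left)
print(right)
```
{'width': [4, 7, 1, 977], 'height': [7, 5, 4]}
{'width': [4, 7, 1, 977], 'height': [7, 5, 4], 'depth': [36, 37, 49]}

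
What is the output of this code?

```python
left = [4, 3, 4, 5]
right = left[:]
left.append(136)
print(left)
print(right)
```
[4, 3, 4, 5, 136]
[4, 3, 4, 5]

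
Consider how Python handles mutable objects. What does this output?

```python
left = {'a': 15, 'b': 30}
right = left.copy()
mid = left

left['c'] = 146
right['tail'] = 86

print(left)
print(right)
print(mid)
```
{'a': 15, 'b': 30, 'c': 146}
{'a': 15, 'b': 30, 'tail': 86}
{'a': 15, 'b': 30, 'c': 146}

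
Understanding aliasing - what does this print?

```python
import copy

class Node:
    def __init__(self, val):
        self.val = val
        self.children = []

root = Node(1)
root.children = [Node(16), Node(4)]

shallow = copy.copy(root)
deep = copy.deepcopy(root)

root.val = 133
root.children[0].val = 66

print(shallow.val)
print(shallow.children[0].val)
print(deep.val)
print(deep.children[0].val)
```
1
66
1
16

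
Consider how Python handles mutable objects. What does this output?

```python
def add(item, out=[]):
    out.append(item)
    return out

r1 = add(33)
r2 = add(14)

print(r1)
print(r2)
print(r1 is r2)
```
[33, 14]
[33, 14]
True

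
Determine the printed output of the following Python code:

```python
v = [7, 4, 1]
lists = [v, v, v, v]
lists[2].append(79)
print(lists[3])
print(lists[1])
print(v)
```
[7, 4, 1, 79]
[7, 4, 1, 79]
[7, 4, 1, 79]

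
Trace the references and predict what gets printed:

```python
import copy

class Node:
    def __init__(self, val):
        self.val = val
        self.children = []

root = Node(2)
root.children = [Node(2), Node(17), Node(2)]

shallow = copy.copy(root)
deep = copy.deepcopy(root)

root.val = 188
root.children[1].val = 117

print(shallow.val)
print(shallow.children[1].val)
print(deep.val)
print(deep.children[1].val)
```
2
117
2
17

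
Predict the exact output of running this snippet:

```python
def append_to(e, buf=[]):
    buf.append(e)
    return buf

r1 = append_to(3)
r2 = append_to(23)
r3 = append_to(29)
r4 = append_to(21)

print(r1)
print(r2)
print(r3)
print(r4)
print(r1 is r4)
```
[3, 23, 29, 21]
[3, 23, 29, 21]
[3, 23, 29, 21]
[3, 23, 29, 21]
True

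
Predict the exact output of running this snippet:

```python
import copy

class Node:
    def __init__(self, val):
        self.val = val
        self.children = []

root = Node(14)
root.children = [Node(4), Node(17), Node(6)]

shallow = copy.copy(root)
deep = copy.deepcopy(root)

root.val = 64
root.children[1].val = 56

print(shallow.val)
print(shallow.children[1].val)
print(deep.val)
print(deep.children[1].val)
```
14
56
14
17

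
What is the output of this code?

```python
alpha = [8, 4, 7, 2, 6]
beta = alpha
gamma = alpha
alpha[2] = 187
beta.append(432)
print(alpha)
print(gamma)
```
[8, 4, 187, 2, 6, 432]
[8, 4, 187, 2, 6, 432]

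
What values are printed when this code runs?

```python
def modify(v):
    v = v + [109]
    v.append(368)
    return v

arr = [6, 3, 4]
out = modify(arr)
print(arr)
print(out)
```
[6, 3, 4]
[6, 3, 4, 109, 368]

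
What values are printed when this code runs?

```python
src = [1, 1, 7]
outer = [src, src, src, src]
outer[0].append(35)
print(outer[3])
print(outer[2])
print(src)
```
[1, 1, 7, 35]
[1, 1, 7, 35]
[1, 1, 7, 35]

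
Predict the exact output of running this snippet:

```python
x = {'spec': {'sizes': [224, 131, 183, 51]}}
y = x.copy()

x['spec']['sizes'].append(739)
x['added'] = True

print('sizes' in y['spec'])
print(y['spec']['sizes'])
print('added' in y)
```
True
[224, 131, 183, 51, 739]
False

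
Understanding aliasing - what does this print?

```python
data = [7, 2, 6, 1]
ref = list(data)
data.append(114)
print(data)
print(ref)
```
[7, 2, 6, 1, 114]
[7, 2, 6, 1]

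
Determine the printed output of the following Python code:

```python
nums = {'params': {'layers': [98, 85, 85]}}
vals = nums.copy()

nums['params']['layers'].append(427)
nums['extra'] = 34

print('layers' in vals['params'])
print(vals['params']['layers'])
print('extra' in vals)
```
True
[98, 85, 85, 427]
False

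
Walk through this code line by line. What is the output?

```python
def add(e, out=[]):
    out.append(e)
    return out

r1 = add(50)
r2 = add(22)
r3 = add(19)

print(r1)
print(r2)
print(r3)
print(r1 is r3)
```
[50, 22, 19]
[50, 22, 19]
[50, 22, 19]
True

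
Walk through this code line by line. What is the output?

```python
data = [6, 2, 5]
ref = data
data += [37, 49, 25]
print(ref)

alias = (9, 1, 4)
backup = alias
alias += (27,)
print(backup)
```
[6, 2, 5, 37, 49, 25]
(9, 1, 4)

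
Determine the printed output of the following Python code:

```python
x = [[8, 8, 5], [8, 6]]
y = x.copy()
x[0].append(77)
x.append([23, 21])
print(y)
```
[[8, 8, 5, 77], [8, 6]]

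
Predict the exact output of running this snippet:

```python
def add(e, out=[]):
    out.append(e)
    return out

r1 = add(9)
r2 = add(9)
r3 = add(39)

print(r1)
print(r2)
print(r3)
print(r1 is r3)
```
[9, 9, 39]
[9, 9, 39]
[9, 9, 39]
True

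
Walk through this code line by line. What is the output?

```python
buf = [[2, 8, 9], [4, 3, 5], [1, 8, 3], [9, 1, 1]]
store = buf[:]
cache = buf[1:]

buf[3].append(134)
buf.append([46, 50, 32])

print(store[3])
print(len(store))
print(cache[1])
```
[9, 1, 1, 134]
4
[1, 8, 3]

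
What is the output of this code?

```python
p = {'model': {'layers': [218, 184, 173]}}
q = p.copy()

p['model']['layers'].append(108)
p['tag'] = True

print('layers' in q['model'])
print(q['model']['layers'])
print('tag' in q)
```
True
[218, 184, 173, 108]
False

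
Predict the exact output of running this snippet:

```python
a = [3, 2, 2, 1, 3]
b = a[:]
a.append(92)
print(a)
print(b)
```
[3, 2, 2, 1, 3, 92]
[3, 2, 2, 1, 3]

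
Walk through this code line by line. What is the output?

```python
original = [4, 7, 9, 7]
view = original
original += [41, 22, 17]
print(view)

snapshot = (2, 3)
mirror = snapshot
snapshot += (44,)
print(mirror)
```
[4, 7, 9, 7, 41, 22, 17]
(2, 3)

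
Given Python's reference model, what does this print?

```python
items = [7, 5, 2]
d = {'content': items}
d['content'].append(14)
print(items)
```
[7, 5, 2, 14]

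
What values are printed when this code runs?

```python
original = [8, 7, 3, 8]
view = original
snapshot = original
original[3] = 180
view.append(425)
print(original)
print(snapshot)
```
[8, 7, 3, 180, 425]
[8, 7, 3, 180, 425]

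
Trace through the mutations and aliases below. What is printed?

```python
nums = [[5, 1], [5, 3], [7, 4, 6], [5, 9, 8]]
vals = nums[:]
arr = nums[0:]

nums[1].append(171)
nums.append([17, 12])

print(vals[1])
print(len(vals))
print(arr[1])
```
[5, 3, 171]
4
[5, 3, 171]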